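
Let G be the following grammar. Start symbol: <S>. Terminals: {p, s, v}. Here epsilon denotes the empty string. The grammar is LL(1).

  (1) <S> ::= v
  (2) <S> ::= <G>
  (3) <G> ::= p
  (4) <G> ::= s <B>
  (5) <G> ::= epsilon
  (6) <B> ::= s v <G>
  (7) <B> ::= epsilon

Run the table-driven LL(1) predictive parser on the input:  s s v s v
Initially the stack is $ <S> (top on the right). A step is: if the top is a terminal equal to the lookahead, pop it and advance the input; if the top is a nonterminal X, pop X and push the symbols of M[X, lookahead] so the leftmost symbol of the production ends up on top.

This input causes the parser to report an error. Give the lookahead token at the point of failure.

     Stack      Input        Action
  1  $ <S>      s s v s v $  expand <S> ::= <G>
  2  $ <G>      s s v s v $  expand <G> ::= s <B>
  3  $ <B> s    s s v s v $  match s
  4  $ <B>      s v s v $    expand <B> ::= s v <G>
  5  $ <G> v s  s v s v $    match s
  6  $ <G> v    v s v $      match v
  7  $ <G>      s v $        expand <G> ::= s <B>
  8  $ <B> s    s v $        match s
  9  $ <B>      v $          error: M[<B>, v] is empty

v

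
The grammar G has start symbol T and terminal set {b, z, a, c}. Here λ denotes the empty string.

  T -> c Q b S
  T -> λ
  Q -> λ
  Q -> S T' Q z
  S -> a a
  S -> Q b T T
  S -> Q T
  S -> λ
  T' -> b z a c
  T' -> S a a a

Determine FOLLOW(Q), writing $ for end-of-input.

FIRST(T) = {λ, c}
FIRST(Q) = {λ, a, b, c}  (via S T' Q z)
FIRST(S) = {λ, a, b, c}  (via Q b T T, Q T)
FIRST(T') = {a, b, c}  (via S a a a)
FOLLOW(T) includes $ since T is the start symbol.
FOLLOW(T'): in Q->S T' Q z, T' is followed by Q z with FIRST {a, b, c, z}. Thus FOLLOW(T') = {a, b, c, z}.
FOLLOW(T): in S->Q b T T (occurrence 1), T is followed by T with FIRST {λ, c}; in S->Q b T T (occurrence 1), the suffix after T is nullable, so FOLLOW(T) ⊇ FOLLOW(S) = {$, a, b, c}; in S->Q b T T (occurrence 2), the suffix after T is empty, so FOLLOW(T) ⊇ FOLLOW(S) = {$, a, b, c}; in S->Q T, the suffix after T is empty, so FOLLOW(T) ⊇ FOLLOW(S) = {$, a, b, c}. Thus FOLLOW(T) = {$, a, b, c}.
FOLLOW(S): in T->c Q b S, the suffix after S is empty, so FOLLOW(S) ⊇ FOLLOW(T) = {$, a, b, c}; in Q->S T' Q z, S is followed by T' Q z with FIRST {a, b, c}; in T'->S a a a, S is followed by a a a with FIRST {a}. Thus FOLLOW(S) = {$, a, b, c}.
FOLLOW(Q): in T->c Q b S, Q is followed by b S with FIRST {b}; in Q->S T' Q z, Q is followed by z with FIRST {z}; in S->Q b T T, Q is followed by b T T with FIRST {b}; in S->Q T, Q is followed by T with FIRST {λ, c}; in S->Q T, the suffix after Q is nullable, so FOLLOW(Q) ⊇ FOLLOW(S) = {$, a, b, c}. Thus FOLLOW(Q) = {$, a, b, c, z}.

{$, a, b, c, z}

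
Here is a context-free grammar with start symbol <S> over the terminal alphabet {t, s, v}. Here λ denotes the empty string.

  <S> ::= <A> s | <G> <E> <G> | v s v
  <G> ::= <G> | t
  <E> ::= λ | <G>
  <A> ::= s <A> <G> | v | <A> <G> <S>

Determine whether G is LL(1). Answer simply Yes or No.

No

FIRST(<S>) = {s, t, v}
FIRST(<G>) = {t}
FIRST(<E>) = {λ, t}
FIRST(<A>) = {s, v}
FOLLOW(<S>) = {$, s, t}
FOLLOW(<G>) = {$, s, t, v}
FOLLOW(<E>) = {t}
FOLLOW(<A>) = {s, t}
Cell M[<A>, s] receives both <A> ::= s <A> <G> and <A> ::= <A> <G> <S> — the grammar is not LL(1).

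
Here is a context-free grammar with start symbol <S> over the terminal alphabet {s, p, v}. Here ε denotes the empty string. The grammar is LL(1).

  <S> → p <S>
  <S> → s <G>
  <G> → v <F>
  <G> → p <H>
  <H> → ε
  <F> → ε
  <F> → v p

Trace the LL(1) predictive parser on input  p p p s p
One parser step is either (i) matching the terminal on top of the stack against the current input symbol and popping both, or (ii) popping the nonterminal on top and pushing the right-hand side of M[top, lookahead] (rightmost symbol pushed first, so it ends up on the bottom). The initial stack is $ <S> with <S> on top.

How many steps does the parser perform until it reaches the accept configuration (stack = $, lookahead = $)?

11

      Stack    Input        Action
   1  $ <S>    p p p s p $  expand <S> → p <S>
   2  $ <S> p  p p p s p $  match p
   3  $ <S>    p p s p $    expand <S> → p <S>
   4  $ <S> p  p p s p $    match p
   5  $ <S>    p s p $      expand <S> → p <S>
   6  $ <S> p  p s p $      match p
   7  $ <S>    s p $        expand <S> → s <G>
   8  $ <G> s  s p $        match s
   9  $ <G>    p $          expand <G> → p <H>
  10  $ <H> p  p $          match p
  11  $ <H>    $            expand <H> → ε
Accept reached after 11 steps.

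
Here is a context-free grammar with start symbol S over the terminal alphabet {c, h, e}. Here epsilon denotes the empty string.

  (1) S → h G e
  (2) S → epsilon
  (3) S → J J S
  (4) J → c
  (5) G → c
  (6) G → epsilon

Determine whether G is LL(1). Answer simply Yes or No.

FIRST(S) = {epsilon, c, h}
FIRST(J) = {c}
FIRST(G) = {epsilon, c}
FOLLOW(S) = {$}
FOLLOW(J) = {$, c, h}
FOLLOW(G) = {e}
Each cell of M receives at most one production.

Yes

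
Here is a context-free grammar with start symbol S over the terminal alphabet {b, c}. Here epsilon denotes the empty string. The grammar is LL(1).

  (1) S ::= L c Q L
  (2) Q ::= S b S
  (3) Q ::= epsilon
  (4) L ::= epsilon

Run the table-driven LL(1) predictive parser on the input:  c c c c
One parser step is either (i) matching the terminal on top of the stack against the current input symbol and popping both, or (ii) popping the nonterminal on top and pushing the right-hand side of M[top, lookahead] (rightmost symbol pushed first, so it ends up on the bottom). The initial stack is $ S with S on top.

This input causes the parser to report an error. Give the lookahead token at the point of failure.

$

      Stack                        Input      Action
   1  $ S                          c c c c $  expand S ::= L c Q L
   2  $ L Q c L                    c c c c $  expand L ::= epsilon
   3  $ L Q c                      c c c c $  match c
   4  $ L Q                        c c c $    expand Q ::= S b S
   5  $ L S b S                    c c c $    expand S ::= L c Q L
   6  $ L S b L Q c L              c c c $    expand L ::= epsilon
   7  $ L S b L Q c                c c c $    match c
   8  $ L S b L Q                  c c $      expand Q ::= S b S
   9  $ L S b L S b S              c c $      expand S ::= L c Q L
  10  $ L S b L S b L Q c L        c c $      expand L ::= epsilon
  11  $ L S b L S b L Q c          c c $      match c
  12  $ L S b L S b L Q            c $        expand Q ::= S b S
  13  $ L S b L S b L S b S        c $        expand S ::= L c Q L
  14  $ L S b L S b L S b L Q c L  c $        expand L ::= epsilon
  15  $ L S b L S b L S b L Q c    c $        match c
  16  $ L S b L S b L S b L Q      $          expand Q ::= epsilon
  17  $ L S b L S b L S b L        $          expand L ::= epsilon
  18  $ L S b L S b L S b          $          error: top is terminal b but lookahead is $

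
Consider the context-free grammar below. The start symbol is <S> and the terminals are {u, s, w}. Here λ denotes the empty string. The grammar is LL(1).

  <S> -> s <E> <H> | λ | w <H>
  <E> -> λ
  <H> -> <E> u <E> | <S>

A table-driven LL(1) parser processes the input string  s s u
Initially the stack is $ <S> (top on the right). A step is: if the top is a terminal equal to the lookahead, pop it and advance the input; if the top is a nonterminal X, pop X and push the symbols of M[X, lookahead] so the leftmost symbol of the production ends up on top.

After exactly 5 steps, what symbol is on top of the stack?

s

     Stack        Input    Action
  1  $ <S>        s s u $  expand <S> -> s <E> <H>
  2  $ <H> <E> s  s s u $  match s
  3  $ <H> <E>    s u $    expand <E> -> λ
  4  $ <H>        s u $    expand <H> -> <S>
  5  $ <S>        s u $    expand <S> -> s <E> <H>
Stack after step 5: $ <H> <E> s (top = s).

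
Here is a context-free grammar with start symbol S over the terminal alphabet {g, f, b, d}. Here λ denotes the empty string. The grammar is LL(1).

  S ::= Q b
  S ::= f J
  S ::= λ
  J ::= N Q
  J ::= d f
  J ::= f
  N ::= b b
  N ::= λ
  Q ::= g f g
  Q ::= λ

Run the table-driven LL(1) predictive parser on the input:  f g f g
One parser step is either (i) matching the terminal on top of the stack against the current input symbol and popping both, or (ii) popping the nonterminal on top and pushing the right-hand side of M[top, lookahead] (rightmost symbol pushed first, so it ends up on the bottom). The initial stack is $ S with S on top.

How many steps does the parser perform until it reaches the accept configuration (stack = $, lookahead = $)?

8

     Stack    Input      Action
  1  $ S      f g f g $  expand S ::= f J
  2  $ J f    f g f g $  match f
  3  $ J      g f g $    expand J ::= N Q
  4  $ Q N    g f g $    expand N ::= λ
  5  $ Q      g f g $    expand Q ::= g f g
  6  $ g f g  g f g $    match g
  7  $ g f    f g $      match f
  8  $ g      g $        match g
Accept reached after 8 steps.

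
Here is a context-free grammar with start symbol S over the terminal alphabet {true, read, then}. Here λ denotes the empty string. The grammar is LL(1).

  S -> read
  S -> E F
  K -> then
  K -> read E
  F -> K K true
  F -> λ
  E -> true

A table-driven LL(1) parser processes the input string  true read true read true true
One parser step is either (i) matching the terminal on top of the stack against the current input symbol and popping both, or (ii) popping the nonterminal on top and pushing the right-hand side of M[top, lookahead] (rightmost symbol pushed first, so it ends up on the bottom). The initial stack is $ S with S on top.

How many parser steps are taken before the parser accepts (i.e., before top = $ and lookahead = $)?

step 1: stack=$ S  input=true read true read true true $  — expand S -> E F
step 2: stack=$ F E  input=true read true read true true $  — expand E -> true
step 3: stack=$ F true  input=true read true read true true $  — match true
step 4: stack=$ F  input=read true read true true $  — expand F -> K K true
step 5: stack=$ true K K  input=read true read true true $  — expand K -> read E
step 6: stack=$ true K E read  input=read true read true true $  — match read
step 7: stack=$ true K E  input=true read true true $  — expand E -> true
step 8: stack=$ true K true  input=true read true true $  — match true
step 9: stack=$ true K  input=read true true $  — expand K -> read E
step 10: stack=$ true E read  input=read true true $  — match read
step 11: stack=$ true E  input=true true $  — expand E -> true
step 12: stack=$ true true  input=true true $  — match true
step 13: stack=$ true  input=true $  — match true
Accept reached after 13 steps.

13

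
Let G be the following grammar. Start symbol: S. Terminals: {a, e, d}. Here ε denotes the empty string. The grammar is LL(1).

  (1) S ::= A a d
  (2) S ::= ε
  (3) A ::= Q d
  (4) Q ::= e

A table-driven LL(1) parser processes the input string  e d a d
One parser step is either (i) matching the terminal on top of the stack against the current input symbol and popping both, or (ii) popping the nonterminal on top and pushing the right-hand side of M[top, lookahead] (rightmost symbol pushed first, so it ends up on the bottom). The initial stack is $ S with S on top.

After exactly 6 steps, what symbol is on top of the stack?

step 1: stack=$ S  input=e d a d $  — expand S ::= A a d
step 2: stack=$ d a A  input=e d a d $  — expand A ::= Q d
step 3: stack=$ d a d Q  input=e d a d $  — expand Q ::= e
step 4: stack=$ d a d e  input=e d a d $  — match e
step 5: stack=$ d a d  input=d a d $  — match d
step 6: stack=$ d a  input=a d $  — match a
Stack after step 6: $ d (top = d).

d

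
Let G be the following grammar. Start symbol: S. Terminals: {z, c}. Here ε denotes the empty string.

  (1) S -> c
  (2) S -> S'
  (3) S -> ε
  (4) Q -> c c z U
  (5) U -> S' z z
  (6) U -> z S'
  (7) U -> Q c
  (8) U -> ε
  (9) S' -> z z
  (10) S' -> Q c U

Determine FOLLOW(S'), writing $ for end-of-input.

FIRST(Q) = {c}
FIRST(S') = {c, z}  (via Q c U)
FIRST(S) = {ε, c, z}  (via S')
FIRST(U) = {ε, c, z}  (via S' z z, Q c)
FOLLOW(S) includes $ since S is the start symbol.
FOLLOW(S): S appears on no right-hand side. Thus FOLLOW(S) = {$}.
FOLLOW(Q): in U->Q c, Q is followed by c with FIRST {c}; in S'->Q c U, Q is followed by c U with FIRST {c}. Thus FOLLOW(Q) = {c}.
FOLLOW(U): in Q->c c z U, the suffix after U is empty, so FOLLOW(U) ⊇ FOLLOW(Q) = {c}; in S'->Q c U, the suffix after U is empty, so FOLLOW(U) ⊇ FOLLOW(S') = {$, c, z}. Thus FOLLOW(U) = {$, c, z}.
FOLLOW(S'): in S->S', the suffix after S' is empty, so FOLLOW(S') ⊇ FOLLOW(S) = {$}; in U->S' z z, S' is followed by z z with FIRST {z}; in U->z S', the suffix after S' is empty, so FOLLOW(S') ⊇ FOLLOW(U) = {$, c, z}. Thus FOLLOW(S') = {$, c, z}.

{$, c, z}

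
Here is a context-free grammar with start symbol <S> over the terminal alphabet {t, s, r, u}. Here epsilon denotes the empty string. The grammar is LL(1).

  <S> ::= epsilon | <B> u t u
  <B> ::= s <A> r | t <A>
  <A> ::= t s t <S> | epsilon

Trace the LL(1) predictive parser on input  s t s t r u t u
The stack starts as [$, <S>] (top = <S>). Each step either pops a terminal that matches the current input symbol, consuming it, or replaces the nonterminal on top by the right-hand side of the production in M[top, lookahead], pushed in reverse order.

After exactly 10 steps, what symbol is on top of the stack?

t

step 1: stack=$ <S>  input=s t s t r u t u $  — expand <S> ::= <B> u t u
step 2: stack=$ u t u <B>  input=s t s t r u t u $  — expand <B> ::= s <A> r
step 3: stack=$ u t u r <A> s  input=s t s t r u t u $  — match s
step 4: stack=$ u t u r <A>  input=t s t r u t u $  — expand <A> ::= t s t <S>
step 5: stack=$ u t u r <S> t s t  input=t s t r u t u $  — match t
step 6: stack=$ u t u r <S> t s  input=s t r u t u $  — match s
step 7: stack=$ u t u r <S> t  input=t r u t u $  — match t
step 8: stack=$ u t u r <S>  input=r u t u $  — expand <S> ::= epsilon
step 9: stack=$ u t u r  input=r u t u $  — match r
step 10: stack=$ u t u  input=u t u $  — match u
Stack after step 10: $ u t (top = t).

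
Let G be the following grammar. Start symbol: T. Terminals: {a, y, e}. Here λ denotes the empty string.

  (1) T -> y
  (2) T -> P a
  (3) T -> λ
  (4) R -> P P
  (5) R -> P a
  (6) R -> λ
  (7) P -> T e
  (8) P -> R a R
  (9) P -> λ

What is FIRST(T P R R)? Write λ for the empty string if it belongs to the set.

{λ, a, e, y}

FIRST(T) = {λ, a, e, y}  (via P a)
FIRST(R) = {λ, a, e, y}  (via P P, P a)
FIRST(P) = {λ, a, e, y}  (via T e, R a R)
FIRST(T P R R): take FIRST of each symbol in turn, carrying on past any symbol whose FIRST contains λ; result {λ, a, e, y}.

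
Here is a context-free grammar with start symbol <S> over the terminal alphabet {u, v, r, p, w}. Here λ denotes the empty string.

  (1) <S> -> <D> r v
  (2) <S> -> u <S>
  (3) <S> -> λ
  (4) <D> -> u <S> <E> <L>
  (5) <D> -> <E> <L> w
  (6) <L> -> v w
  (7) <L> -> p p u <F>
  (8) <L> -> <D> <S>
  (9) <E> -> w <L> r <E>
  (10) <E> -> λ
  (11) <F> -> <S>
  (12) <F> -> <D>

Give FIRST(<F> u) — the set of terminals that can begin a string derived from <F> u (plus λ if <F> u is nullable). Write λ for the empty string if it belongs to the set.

{p, u, v, w}

FIRST(<E>) = {λ, w}
FIRST(<S>) = {λ, p, u, v, w}  (via <D> r v)
FIRST(<D>) = {p, u, v, w}  (via <E> <L> w)
FIRST(<L>) = {p, u, v, w}  (via <D> <S>)
FIRST(<F>) = {λ, p, u, v, w}  (via <S>, <D>)
FIRST(<F> u): take FIRST of each symbol in turn, carrying on past any symbol whose FIRST contains λ; result {p, u, v, w}.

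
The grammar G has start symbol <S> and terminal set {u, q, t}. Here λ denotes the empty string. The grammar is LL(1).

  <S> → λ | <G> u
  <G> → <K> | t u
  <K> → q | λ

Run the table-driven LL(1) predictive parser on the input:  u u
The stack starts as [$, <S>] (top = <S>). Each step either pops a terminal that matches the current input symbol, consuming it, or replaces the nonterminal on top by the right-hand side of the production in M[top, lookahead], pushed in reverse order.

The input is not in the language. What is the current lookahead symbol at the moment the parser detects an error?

u

     Stack    Input  Action
  1  $ <S>    u u $  expand <S> → <G> u
  2  $ u <G>  u u $  expand <G> → <K>
  3  $ u <K>  u u $  expand <K> → λ
  4  $ u      u u $  match u
  5  $        u $    error: stack empty but input remains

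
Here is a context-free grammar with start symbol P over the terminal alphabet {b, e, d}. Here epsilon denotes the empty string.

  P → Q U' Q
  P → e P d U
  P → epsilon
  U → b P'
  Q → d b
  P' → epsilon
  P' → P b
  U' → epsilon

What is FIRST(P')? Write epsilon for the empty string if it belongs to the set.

{epsilon, b, d, e}

FIRST(U) = {b}
FIRST(Q) = {d}
FIRST(U') = {epsilon}
FIRST(P) = {epsilon, d, e}  (via Q U' Q)
FIRST(P') = {epsilon, b, d, e}  (via P b)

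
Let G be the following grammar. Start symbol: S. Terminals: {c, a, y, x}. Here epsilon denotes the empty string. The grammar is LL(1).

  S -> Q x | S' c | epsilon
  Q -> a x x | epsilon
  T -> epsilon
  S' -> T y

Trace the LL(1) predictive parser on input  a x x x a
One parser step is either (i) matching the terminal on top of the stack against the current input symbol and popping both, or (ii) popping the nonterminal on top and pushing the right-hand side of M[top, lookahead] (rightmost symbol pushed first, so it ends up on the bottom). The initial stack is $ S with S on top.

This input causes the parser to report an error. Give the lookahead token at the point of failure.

step 1: stack=$ S  input=a x x x a $  — expand S -> Q x
step 2: stack=$ x Q  input=a x x x a $  — expand Q -> a x x
step 3: stack=$ x x x a  input=a x x x a $  — match a
step 4: stack=$ x x x  input=x x x a $  — match x
step 5: stack=$ x x  input=x x a $  — match x
step 6: stack=$ x  input=x a $  — match x
step 7: stack=$  input=a $  — error: stack empty but input remains

a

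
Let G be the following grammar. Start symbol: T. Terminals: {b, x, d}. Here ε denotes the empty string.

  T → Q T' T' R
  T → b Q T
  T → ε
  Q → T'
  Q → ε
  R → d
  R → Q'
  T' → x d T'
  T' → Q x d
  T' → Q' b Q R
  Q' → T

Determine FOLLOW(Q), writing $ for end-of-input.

{$, b, d, x}

FIRST(T): from T→Q T' T' R we get {b, x}; from T→b Q T we get {b}; from T→ε we get {ε}. So FIRST(T) = {ε, b, x}.
FIRST(Q'): from Q'→T we get {ε, b, x}. So FIRST(Q') = {ε, b, x}.
FIRST(R): from R→d we get {d}; from R→Q' we get {ε, b, x}. So FIRST(R) = {ε, b, d, x}.
FIRST(Q): from Q→T' we get {b, x}; from Q→ε we get {ε}. So FIRST(Q) = {ε, b, x}.
FIRST(T'): from T'→x d T' we get {x}; from T'→Q x d we get {b, x}; from T'→Q' b Q R we get {b, x}. So FIRST(T') = {b, x}.
FOLLOW(T) includes $ since T is the start symbol.
FOLLOW(T): in T→b Q T, the suffix after T is empty (adds nothing new); in Q'→T, the suffix after T is empty, so FOLLOW(T) ⊇ FOLLOW(Q') = {$, b, d, x}. Thus FOLLOW(T) = {$, b, d, x}.
FOLLOW(Q): in T→Q T' T' R, Q is followed by T' T' R with FIRST {b, x}; in T→b Q T, Q is followed by T with FIRST {ε, b, x}; in T→b Q T, the suffix after Q is nullable, so FOLLOW(Q) ⊇ FOLLOW(T) = {$, b, d, x}; in T'→Q x d, Q is followed by x d with FIRST {x}; in T'→Q' b Q R, Q is followed by R with FIRST {ε, b, d, x}; in T'→Q' b Q R, the suffix after Q is nullable, so FOLLOW(Q) ⊇ FOLLOW(T') = {$, b, d, x}. Thus FOLLOW(Q) = {$, b, d, x}.
FOLLOW(T'): in T→Q T' T' R (occurrence 1), T' is followed by T' R with FIRST {b, x}; in T→Q T' T' R (occurrence 2), T' is followed by R with FIRST {ε, b, d, x}; in T→Q T' T' R (occurrence 2), the suffix after T' is nullable, so FOLLOW(T') ⊇ FOLLOW(T) = {$, b, d, x}; in Q→T', the suffix after T' is empty, so FOLLOW(T') ⊇ FOLLOW(Q) = {$, b, d, x}; in T'→x d T', the suffix after T' is empty (adds nothing new). Thus FOLLOW(T') = {$, b, d, x}.
FOLLOW(R): in T→Q T' T' R, the suffix after R is empty, so FOLLOW(R) ⊇ FOLLOW(T) = {$, b, d, x}; in T'→Q' b Q R, the suffix after R is empty, so FOLLOW(R) ⊇ FOLLOW(T') = {$, b, d, x}. Thus FOLLOW(R) = {$, b, d, x}.
FOLLOW(Q'): in R→Q', the suffix after Q' is empty, so FOLLOW(Q') ⊇ FOLLOW(R) = {$, b, d, x}; in T'→Q' b Q R, Q' is followed by b Q R with FIRST {b}. Thus FOLLOW(Q') = {$, b, d, x}.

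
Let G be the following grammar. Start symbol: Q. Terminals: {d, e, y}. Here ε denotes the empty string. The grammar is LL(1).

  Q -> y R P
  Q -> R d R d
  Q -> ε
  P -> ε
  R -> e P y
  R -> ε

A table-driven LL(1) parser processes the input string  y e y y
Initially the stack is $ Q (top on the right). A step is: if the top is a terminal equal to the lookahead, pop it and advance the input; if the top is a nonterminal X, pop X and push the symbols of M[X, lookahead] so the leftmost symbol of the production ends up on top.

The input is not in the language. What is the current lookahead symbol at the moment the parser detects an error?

y

     Stack      Input      Action
  1  $ Q        y e y y $  expand Q -> y R P
  2  $ P R y    y e y y $  match y
  3  $ P R      e y y $    expand R -> e P y
  4  $ P y P e  e y y $    match e
  5  $ P y P    y y $      expand P -> ε
  6  $ P y      y y $      match y
  7  $ P        y $        expand P -> ε
  8  $          y $        error: stack empty but input remains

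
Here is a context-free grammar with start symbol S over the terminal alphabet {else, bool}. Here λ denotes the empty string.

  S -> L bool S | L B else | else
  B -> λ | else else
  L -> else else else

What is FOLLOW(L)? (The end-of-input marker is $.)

FIRST(B): from B->λ we get {λ}; from B->else else we get {else}. So FIRST(B) = {λ, else}.
FIRST(L): from L->else else else we get {else}. So FIRST(L) = {else}.
FIRST(S): from S->L bool S we get {else}; from S->L B else we get {else}; from S->else we get {else}. So FIRST(S) = {else}.
FOLLOW(S) includes $ since S is the start symbol.
FOLLOW(S): in S->L bool S, the suffix after S is empty (adds nothing new). Thus FOLLOW(S) = {$}.
FOLLOW(B): in S->L B else, B is followed by else with FIRST {else}. Thus FOLLOW(B) = {else}.
FOLLOW(L): in S->L bool S, L is followed by bool S with FIRST {bool}; in S->L B else, L is followed by B else with FIRST {else}. Thus FOLLOW(L) = {bool, else}.

{bool, else}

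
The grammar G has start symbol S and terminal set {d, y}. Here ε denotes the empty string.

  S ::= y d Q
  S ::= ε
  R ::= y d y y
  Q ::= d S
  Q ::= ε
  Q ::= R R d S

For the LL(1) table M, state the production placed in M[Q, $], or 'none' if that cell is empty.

Q ::= ε

FIRST(S) = {ε, y}
FIRST(R) = {y}
FIRST(Q) = {ε, d, y}  (via R R d S)
FOLLOW(S) includes $ since S is the start symbol.
FOLLOW(S): in Q::=d S, the suffix after S is empty, so FOLLOW(S) ⊇ FOLLOW(Q) = {$}; in Q::=R R d S, the suffix after S is empty, so FOLLOW(S) ⊇ FOLLOW(Q) = {$}. Thus FOLLOW(S) = {$}.
FOLLOW(Q): in S::=y d Q, the suffix after Q is empty, so FOLLOW(Q) ⊇ FOLLOW(S) = {$}. Thus FOLLOW(Q) = {$}.
For Q ::= d S: FIRST(d S) = {d}, so it goes in M[Q, t] for t ∈ {d}.
For Q ::= ε: FIRST(ε) = {ε}, so it goes in M[Q, t] for t ∈ {}; since ε ∈ FIRST, also for every t ∈ FOLLOW(Q) = {$}.
For Q ::= R R d S: FIRST(R R d S) = {y}, so it goes in M[Q, t] for t ∈ {y}.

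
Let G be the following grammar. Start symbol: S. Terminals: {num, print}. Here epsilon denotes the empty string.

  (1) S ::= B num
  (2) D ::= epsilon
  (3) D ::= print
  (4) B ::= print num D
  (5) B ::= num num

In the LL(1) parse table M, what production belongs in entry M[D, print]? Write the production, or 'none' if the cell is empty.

FIRST(D) = {epsilon, print}
FIRST(B) = {num, print}
FIRST(S) = {num, print}  (via B num)
FOLLOW(S) includes $ since S is the start symbol.
FOLLOW(B): in S::=B num, B is followed by num with FIRST {num}. Thus FOLLOW(B) = {num}.
FOLLOW(D): in B::=print num D, the suffix after D is empty, so FOLLOW(D) ⊇ FOLLOW(B) = {num}. Thus FOLLOW(D) = {num}.
For D ::= epsilon: FIRST(epsilon) = {epsilon}, so it goes in M[D, t] for t ∈ {}; since epsilon ∈ FIRST, also for every t ∈ FOLLOW(D) = {num}.
For D ::= print: FIRST(print) = {print}, so it goes in M[D, t] for t ∈ {print}.

D ::= print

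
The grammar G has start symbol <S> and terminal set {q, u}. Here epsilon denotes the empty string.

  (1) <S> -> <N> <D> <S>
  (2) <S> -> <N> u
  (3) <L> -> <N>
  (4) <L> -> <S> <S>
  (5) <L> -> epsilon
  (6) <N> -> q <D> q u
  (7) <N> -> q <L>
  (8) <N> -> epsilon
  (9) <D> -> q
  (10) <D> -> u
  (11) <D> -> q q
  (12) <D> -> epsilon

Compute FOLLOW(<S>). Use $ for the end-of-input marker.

{$, q, u}

FIRST(<N>): from <N>->q <D> q u we get {q}; from <N>->q <L> we get {q}; from <N>->epsilon we get {epsilon}. So FIRST(<N>) = {epsilon, q}.
FIRST(<D>): from <D>->q we get {q}; from <D>->u we get {u}; from <D>->q q we get {q}; from <D>->epsilon we get {epsilon}. So FIRST(<D>) = {epsilon, q, u}.
FIRST(<S>): from <S>-><N> <D> <S> we get {q, u}; from <S>-><N> u we get {q, u}. So FIRST(<S>) = {q, u}.
FIRST(<L>): from <L>-><N> we get {epsilon, q}; from <L>-><S> <S> we get {q, u}; from <L>->epsilon we get {epsilon}. So FIRST(<L>) = {epsilon, q, u}.
FOLLOW(<S>) includes $ since <S> is the start symbol.
FOLLOW(<D>): in <S>-><N> <D> <S>, <D> is followed by <S> with FIRST {q, u}; in <N>->q <D> q u, <D> is followed by q u with FIRST {q}. Thus FOLLOW(<D>) = {q, u}.
FOLLOW(<S>): in <S>-><N> <D> <S>, the suffix after <S> is empty (adds nothing new); in <L>-><S> <S> (occurrence 1), <S> is followed by <S> with FIRST {q, u}; in <L>-><S> <S> (occurrence 2), the suffix after <S> is empty, so FOLLOW(<S>) ⊇ FOLLOW(<L>) = {q, u}. Thus FOLLOW(<S>) = {$, q, u}.
FOLLOW(<L>): in <N>->q <L>, the suffix after <L> is empty, so FOLLOW(<L>) ⊇ FOLLOW(<N>) = {q, u}. Thus FOLLOW(<L>) = {q, u}.
FOLLOW(<N>): in <S>-><N> <D> <S>, <N> is followed by <D> <S> with FIRST {q, u}; in <S>-><N> u, <N> is followed by u with FIRST {u}; in <L>-><N>, the suffix after <N> is empty, so FOLLOW(<N>) ⊇ FOLLOW(<L>) = {q, u}. Thus FOLLOW(<N>) = {q, u}.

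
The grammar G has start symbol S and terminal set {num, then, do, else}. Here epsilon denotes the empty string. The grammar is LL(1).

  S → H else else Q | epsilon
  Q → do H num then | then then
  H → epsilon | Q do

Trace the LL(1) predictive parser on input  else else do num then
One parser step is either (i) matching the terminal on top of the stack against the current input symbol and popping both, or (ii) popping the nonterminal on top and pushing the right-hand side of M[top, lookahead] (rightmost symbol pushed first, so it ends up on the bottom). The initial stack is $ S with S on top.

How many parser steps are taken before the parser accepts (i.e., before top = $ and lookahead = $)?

9

step 1: stack=$ S  input=else else do num then $  — expand S → H else else Q
step 2: stack=$ Q else else H  input=else else do num then $  — expand H → epsilon
step 3: stack=$ Q else else  input=else else do num then $  — match else
step 4: stack=$ Q else  input=else do num then $  — match else
step 5: stack=$ Q  input=do num then $  — expand Q → do H num then
step 6: stack=$ then num H do  input=do num then $  — match do
step 7: stack=$ then num H  input=num then $  — expand H → epsilon
step 8: stack=$ then num  input=num then $  — match num
step 9: stack=$ then  input=then $  — match then
Accept reached after 9 steps.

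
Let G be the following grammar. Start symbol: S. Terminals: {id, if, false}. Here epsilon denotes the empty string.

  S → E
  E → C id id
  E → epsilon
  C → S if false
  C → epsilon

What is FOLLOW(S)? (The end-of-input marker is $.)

{$, if}

FIRST(S): from S→E we get {epsilon, id, if}. So FIRST(S) = {epsilon, id, if}.
FIRST(C): from C→S if false we get {id, if}; from C→epsilon we get {epsilon}. So FIRST(C) = {epsilon, id, if}.
FIRST(E): from E→C id id we get {id, if}; from E→epsilon we get {epsilon}. So FIRST(E) = {epsilon, id, if}.
FOLLOW(S) includes $ since S is the start symbol.
FOLLOW(S): in C→S if false, S is followed by if false with FIRST {if}. Thus FOLLOW(S) = {$, if}.
FOLLOW(E): in S→E, the suffix after E is empty, so FOLLOW(E) ⊇ FOLLOW(S) = {$, if}. Thus FOLLOW(E) = {$, if}.
FOLLOW(C): in E→C id id, C is followed by id id with FIRST {id}. Thus FOLLOW(C) = {id}.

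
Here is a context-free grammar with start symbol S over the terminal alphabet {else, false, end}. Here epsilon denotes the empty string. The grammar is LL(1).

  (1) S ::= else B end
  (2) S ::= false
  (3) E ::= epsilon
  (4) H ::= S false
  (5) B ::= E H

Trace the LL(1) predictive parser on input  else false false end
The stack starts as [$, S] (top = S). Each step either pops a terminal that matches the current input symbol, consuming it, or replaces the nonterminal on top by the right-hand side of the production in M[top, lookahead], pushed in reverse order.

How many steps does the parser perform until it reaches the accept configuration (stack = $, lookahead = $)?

     Stack              Input                   Action
  1  $ S                else false false end $  expand S ::= else B end
  2  $ end B else       else false false end $  match else
  3  $ end B            false false end $       expand B ::= E H
  4  $ end H E          false false end $       expand E ::= epsilon
  5  $ end H            false false end $       expand H ::= S false
  6  $ end false S      false false end $       expand S ::= false
  7  $ end false false  false false end $       match false
  8  $ end false        false end $             match false
  9  $ end              end $                   match end
Accept reached after 9 steps.

9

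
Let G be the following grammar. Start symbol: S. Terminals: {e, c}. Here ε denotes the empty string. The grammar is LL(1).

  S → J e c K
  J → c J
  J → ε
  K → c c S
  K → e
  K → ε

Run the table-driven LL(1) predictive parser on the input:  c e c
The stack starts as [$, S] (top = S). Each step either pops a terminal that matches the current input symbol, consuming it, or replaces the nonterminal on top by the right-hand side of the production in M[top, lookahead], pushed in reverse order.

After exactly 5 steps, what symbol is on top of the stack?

     Stack        Input    Action
  1  $ S          c e c $  expand S → J e c K
  2  $ K c e J    c e c $  expand J → c J
  3  $ K c e J c  c e c $  match c
  4  $ K c e J    e c $    expand J → ε
  5  $ K c e      e c $    match e
Stack after step 5: $ K c (top = c).

c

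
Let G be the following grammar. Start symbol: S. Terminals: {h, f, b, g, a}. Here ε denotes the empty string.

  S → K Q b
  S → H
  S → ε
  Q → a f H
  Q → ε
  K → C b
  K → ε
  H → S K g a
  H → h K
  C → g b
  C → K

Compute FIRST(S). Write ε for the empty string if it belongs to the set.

{ε, a, b, g, h}

FIRST(Q) = {ε, a}
FIRST(S) = {ε, a, b, g, h}  (via K Q b, H)
FIRST(K) = {ε, b, g}  (via C b)
FIRST(H) = {a, b, g, h}  (via S K g a)
FIRST(C) = {ε, b, g}  (via K)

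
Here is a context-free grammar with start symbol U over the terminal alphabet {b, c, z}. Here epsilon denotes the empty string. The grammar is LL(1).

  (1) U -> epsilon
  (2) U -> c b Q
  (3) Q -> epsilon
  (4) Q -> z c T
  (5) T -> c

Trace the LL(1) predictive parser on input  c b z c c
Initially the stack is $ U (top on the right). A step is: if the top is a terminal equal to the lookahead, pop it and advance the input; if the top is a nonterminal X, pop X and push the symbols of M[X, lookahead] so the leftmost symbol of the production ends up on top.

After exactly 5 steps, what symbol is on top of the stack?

step 1: stack=$ U  input=c b z c c $  — expand U -> c b Q
step 2: stack=$ Q b c  input=c b z c c $  — match c
step 3: stack=$ Q b  input=b z c c $  — match b
step 4: stack=$ Q  input=z c c $  — expand Q -> z c T
step 5: stack=$ T c z  input=z c c $  — match z
Stack after step 5: $ T c (top = c).

c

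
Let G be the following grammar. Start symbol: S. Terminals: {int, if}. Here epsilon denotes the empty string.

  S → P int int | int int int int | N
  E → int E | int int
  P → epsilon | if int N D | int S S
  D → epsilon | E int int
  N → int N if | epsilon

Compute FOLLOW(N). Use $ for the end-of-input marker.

FIRST(E): from E→int E we get {int}; from E→int int we get {int}. So FIRST(E) = {int}.
FIRST(P): from P→epsilon we get {epsilon}; from P→if int N D we get {if}; from P→int S S we get {int}. So FIRST(P) = {epsilon, if, int}.
FIRST(N): from N→int N if we get {int}; from N→epsilon we get {epsilon}. So FIRST(N) = {epsilon, int}.
FIRST(S): from S→P int int we get {if, int}; from S→int int int int we get {int}; from S→N we get {epsilon, int}. So FIRST(S) = {epsilon, if, int}.
FIRST(D): from D→epsilon we get {epsilon}; from D→E int int we get {int}. So FIRST(D) = {epsilon, int}.
FOLLOW(S) includes $ since S is the start symbol.
FOLLOW(E): in E→int E, the suffix after E is empty (adds nothing new); in D→E int int, E is followed by int int with FIRST {int}. Thus FOLLOW(E) = {int}.
FOLLOW(P): in S→P int int, P is followed by int int with FIRST {int}. Thus FOLLOW(P) = {int}.
FOLLOW(S): in P→int S S (occurrence 1), S is followed by S with FIRST {epsilon, if, int}; in P→int S S (occurrence 1), the suffix after S is nullable, so FOLLOW(S) ⊇ FOLLOW(P) = {int}; in P→int S S (occurrence 2), the suffix after S is empty, so FOLLOW(S) ⊇ FOLLOW(P) = {int}. Thus FOLLOW(S) = {$, if, int}.
FOLLOW(D): in P→if int N D, the suffix after D is empty, so FOLLOW(D) ⊇ FOLLOW(P) = {int}. Thus FOLLOW(D) = {int}.
FOLLOW(N): in S→N, the suffix after N is empty, so FOLLOW(N) ⊇ FOLLOW(S) = {$, if, int}; in P→if int N D, N is followed by D with FIRST {epsilon, int}; in P→if int N D, the suffix after N is nullable, so FOLLOW(N) ⊇ FOLLOW(P) = {int}; in N→int N if, N is followed by if with FIRST {if}. Thus FOLLOW(N) = {$, if, int}.

{$, if, int}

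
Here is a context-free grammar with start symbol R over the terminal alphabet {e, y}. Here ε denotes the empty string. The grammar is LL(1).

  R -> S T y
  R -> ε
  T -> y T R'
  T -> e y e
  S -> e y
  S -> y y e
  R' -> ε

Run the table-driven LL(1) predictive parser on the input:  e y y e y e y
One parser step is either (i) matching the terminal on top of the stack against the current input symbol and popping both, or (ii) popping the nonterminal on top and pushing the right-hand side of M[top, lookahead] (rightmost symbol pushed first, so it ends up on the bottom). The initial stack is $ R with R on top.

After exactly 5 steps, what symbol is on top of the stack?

y

step 1: stack=$ R  input=e y y e y e y $  — expand R -> S T y
step 2: stack=$ y T S  input=e y y e y e y $  — expand S -> e y
step 3: stack=$ y T y e  input=e y y e y e y $  — match e
step 4: stack=$ y T y  input=y y e y e y $  — match y
step 5: stack=$ y T  input=y e y e y $  — expand T -> y T R'
Stack after step 5: $ y R' T y (top = y).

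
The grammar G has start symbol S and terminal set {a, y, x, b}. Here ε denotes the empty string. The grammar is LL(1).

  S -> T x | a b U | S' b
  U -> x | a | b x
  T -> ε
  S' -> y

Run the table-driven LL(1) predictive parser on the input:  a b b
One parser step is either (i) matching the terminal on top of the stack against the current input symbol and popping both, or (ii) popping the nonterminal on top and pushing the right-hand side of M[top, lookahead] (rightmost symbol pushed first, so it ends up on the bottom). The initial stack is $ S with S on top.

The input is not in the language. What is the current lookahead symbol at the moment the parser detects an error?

     Stack    Input    Action
  1  $ S      a b b $  expand S -> a b U
  2  $ U b a  a b b $  match a
  3  $ U b    b b $    match b
  4  $ U      b $      expand U -> b x
  5  $ x b    b $      match b
  6  $ x      $        error: top is terminal x but lookahead is $

$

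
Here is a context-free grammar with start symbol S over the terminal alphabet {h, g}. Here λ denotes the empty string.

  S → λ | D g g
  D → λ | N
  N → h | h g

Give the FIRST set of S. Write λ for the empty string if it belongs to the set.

{λ, g, h}

FIRST(N): from N→h we get {h}; from N→h g we get {h}. So FIRST(N) = {h}.
FIRST(D): from D→λ we get {λ}; from D→N we get {h}. So FIRST(D) = {λ, h}.
FIRST(S): from S→λ we get {λ}; from S→D g g we get {g, h}. So FIRST(S) = {λ, g, h}.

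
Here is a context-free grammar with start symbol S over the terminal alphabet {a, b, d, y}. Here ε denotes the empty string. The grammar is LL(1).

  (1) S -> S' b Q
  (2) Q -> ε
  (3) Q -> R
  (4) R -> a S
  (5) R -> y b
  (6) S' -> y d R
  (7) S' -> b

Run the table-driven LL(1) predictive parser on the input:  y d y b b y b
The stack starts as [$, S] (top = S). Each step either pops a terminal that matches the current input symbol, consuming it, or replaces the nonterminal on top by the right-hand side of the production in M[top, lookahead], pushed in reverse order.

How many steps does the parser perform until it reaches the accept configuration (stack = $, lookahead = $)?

12

      Stack        Input            Action
   1  $ S          y d y b b y b $  expand S -> S' b Q
   2  $ Q b S'     y d y b b y b $  expand S' -> y d R
   3  $ Q b R d y  y d y b b y b $  match y
   4  $ Q b R d    d y b b y b $    match d
   5  $ Q b R      y b b y b $      expand R -> y b
   6  $ Q b b y    y b b y b $      match y
   7  $ Q b b      b b y b $        match b
   8  $ Q b        b y b $          match b
   9  $ Q          y b $            expand Q -> R
  10  $ R          y b $            expand R -> y b
  11  $ b y        y b $            match y
  12  $ b          b $              match b
Accept reached after 12 steps.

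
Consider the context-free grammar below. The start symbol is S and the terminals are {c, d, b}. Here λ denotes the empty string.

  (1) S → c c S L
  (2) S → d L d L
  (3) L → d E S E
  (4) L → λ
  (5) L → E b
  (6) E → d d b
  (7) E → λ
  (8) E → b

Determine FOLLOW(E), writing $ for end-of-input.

FIRST(S): from S→c c S L we get {c}; from S→d L d L we get {d}. So FIRST(S) = {c, d}.
FIRST(E): from E→d d b we get {d}; from E→λ we get {λ}; from E→b we get {b}. So FIRST(E) = {λ, b, d}.
FIRST(L): from L→d E S E we get {d}; from L→λ we get {λ}; from L→E b we get {b, d}. So FIRST(L) = {λ, b, d}.
FOLLOW(S) includes $ since S is the start symbol.
FOLLOW(S): in S→c c S L, S is followed by L with FIRST {λ, b, d}; in S→c c S L, the suffix after S is nullable (adds nothing new); in L→d E S E, S is followed by E with FIRST {λ, b, d}; in L→d E S E, the suffix after S is nullable, so FOLLOW(S) ⊇ FOLLOW(L) = {$, b, d}. Thus FOLLOW(S) = {$, b, d}.
FOLLOW(L): in S→c c S L, the suffix after L is empty, so FOLLOW(L) ⊇ FOLLOW(S) = {$, b, d}; in S→d L d L (occurrence 1), L is followed by d L with FIRST {d}; in S→d L d L (occurrence 2), the suffix after L is empty, so FOLLOW(L) ⊇ FOLLOW(S) = {$, b, d}. Thus FOLLOW(L) = {$, b, d}.
FOLLOW(E): in L→d E S E (occurrence 1), E is followed by S E with FIRST {c, d}; in L→d E S E (occurrence 2), the suffix after E is empty, so FOLLOW(E) ⊇ FOLLOW(L) = {$, b, d}; in L→E b, E is followed by b with FIRST {b}. Thus FOLLOW(E) = {$, b, c, d}.

{$, b, c, d}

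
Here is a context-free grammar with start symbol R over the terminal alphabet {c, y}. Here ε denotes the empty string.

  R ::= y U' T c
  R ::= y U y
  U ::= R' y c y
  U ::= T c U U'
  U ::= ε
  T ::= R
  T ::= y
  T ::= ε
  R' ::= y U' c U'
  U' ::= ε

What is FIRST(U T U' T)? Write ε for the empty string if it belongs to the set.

FIRST(R): from R::=y U' T c we get {y}; from R::=y U y we get {y}. So FIRST(R) = {y}.
FIRST(R'): from R'::=y U' c U' we get {y}. So FIRST(R') = {y}.
FIRST(U'): from U'::=ε we get {ε}. So FIRST(U') = {ε}.
FIRST(T): from T::=R we get {y}; from T::=y we get {y}; from T::=ε we get {ε}. So FIRST(T) = {ε, y}.
FIRST(U): from U::=R' y c y we get {y}; from U::=T c U U' we get {c, y}; from U::=ε we get {ε}. So FIRST(U) = {ε, c, y}.
FIRST(U T U' T): take FIRST of each symbol in turn, carrying on past any symbol whose FIRST contains ε; result {ε, c, y}.

{ε, c, y}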